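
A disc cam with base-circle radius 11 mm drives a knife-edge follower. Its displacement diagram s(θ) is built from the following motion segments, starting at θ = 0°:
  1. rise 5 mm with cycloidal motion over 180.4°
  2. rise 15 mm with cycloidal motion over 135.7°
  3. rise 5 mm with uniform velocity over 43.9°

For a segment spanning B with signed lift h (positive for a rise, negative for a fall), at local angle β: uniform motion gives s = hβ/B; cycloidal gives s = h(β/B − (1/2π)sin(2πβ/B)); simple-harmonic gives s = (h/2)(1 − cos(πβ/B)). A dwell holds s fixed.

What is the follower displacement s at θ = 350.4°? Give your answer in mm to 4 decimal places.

seg 1 [0°–180.4°] cycloidal, h=5: full span → s += 5 → s = 5.0000
seg 2 [180.4°–316.1°] cycloidal, h=15: full span → s += 15 → s = 20.0000
seg 3 [316.1°–360°] uniform, h=5: θ=350.4° here. β=34.3, B=43.9. 5·34.3/43.9 = 3.9066 → s = 23.9066

23.9066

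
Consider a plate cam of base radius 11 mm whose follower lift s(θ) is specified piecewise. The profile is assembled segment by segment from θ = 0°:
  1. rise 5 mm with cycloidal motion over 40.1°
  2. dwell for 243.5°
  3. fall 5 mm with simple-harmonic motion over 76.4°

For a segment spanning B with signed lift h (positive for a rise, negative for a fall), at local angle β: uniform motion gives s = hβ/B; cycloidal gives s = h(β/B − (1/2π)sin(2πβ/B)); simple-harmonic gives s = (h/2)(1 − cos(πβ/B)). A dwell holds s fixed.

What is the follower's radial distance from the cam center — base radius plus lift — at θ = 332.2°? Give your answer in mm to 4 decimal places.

seg 1 [0°–40.1°] cycloidal, h=5: full span → s += 5 → s = 5.0000
seg 2 [40.1°–283.6°] dwell: s stays 5.0000
seg 3 [283.6°–360°] simple-harmonic, h=-5: θ=332.2° here. β=48.6, B=76.4. -5/2·(1 − cos(π·0.6361)) = -3.5368 → s = 1.4632
radial distance = base radius + s = 11 + 1.4632 = 12.4632

12.4632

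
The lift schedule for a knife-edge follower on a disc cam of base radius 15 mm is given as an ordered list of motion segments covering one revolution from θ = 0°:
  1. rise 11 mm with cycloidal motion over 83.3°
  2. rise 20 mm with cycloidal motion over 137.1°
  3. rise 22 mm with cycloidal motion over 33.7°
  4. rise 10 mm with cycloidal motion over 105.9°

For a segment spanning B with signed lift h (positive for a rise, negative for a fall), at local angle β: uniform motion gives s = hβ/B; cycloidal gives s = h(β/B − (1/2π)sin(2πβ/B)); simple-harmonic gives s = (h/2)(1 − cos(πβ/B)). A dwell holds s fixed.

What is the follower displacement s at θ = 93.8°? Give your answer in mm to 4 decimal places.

seg 1 [0°–83.3°] cycloidal, h=11: full span → s += 11 → s = 11.0000
seg 2 [83.3°–220.4°] cycloidal, h=20: θ=93.8° here. β=10.5, B=137.1. 20·(0.0766 − sin(2π·0.0766)/(2π)) = 0.0584 → s = 11.0584

11.0584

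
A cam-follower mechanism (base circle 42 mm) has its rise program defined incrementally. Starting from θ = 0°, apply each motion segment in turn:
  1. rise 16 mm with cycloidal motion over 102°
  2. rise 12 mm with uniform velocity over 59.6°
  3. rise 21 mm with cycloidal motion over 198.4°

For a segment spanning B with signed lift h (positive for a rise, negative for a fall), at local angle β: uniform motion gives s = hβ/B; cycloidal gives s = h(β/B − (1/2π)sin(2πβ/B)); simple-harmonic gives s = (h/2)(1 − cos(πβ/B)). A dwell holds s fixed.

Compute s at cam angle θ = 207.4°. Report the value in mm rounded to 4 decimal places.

seg 1 [0°–102°] cycloidal, h=16: full span → s += 16 → s = 16.0000
seg 2 [102°–161.6°] uniform, h=12: full span → s += 12 → s = 28.0000
seg 3 [161.6°–360°] cycloidal, h=21: θ=207.4° here. β=45.8, B=198.4. 21·(0.2308 − sin(2π·0.2308)/(2π)) = 1.5297 → s = 29.5297

29.5297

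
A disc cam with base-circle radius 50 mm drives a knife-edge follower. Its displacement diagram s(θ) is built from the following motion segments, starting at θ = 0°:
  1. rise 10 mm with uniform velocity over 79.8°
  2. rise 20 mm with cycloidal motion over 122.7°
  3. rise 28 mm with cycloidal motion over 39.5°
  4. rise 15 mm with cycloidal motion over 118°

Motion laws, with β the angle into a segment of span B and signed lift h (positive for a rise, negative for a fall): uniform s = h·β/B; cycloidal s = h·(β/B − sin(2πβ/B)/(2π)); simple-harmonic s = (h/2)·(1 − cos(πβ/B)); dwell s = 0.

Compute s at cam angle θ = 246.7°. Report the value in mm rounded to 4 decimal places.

seg 1 [0°–79.8°] uniform, h=10: full span → s += 10 → s = 10.0000
seg 2 [79.8°–202.5°] cycloidal, h=20: full span → s += 20 → s = 30.0000
seg 3 [202.5°–242°] cycloidal, h=28: full span → s += 28 → s = 58.0000
seg 4 [242°–360°] cycloidal, h=15: θ=246.7° here. β=4.7, B=118. 15·(0.0398 − sin(2π·0.0398)/(2π)) = 0.0062 → s = 58.0062

58.0062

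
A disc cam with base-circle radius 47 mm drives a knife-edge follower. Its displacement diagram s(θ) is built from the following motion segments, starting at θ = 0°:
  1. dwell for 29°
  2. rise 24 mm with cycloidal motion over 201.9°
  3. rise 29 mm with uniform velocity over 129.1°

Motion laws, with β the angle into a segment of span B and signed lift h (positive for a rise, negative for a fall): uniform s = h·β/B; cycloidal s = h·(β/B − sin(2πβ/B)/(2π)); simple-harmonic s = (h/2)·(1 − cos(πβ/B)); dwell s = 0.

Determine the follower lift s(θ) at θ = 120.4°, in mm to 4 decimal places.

seg 1 [0°–29°] dwell: s stays 0.0000
seg 2 [29°–230.9°] cycloidal, h=24: θ=120.4° here. β=91.4, B=201.9. 24·(0.4527 − sin(2π·0.4527)/(2π)) = 9.7462 → s = 9.7462

9.7462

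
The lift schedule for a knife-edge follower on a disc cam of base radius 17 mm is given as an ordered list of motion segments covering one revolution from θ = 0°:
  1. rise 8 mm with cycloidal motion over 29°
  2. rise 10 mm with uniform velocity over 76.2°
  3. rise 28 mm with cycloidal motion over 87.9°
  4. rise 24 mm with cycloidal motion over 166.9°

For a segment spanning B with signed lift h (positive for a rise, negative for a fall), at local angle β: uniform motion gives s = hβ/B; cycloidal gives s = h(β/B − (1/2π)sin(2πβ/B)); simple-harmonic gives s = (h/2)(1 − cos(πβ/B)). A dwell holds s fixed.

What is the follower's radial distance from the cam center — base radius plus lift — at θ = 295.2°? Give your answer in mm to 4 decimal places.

seg 1 [0°–29°] cycloidal, h=8: full span → s += 8 → s = 8.0000
seg 2 [29°–105.2°] uniform, h=10: full span → s += 10 → s = 18.0000
seg 3 [105.2°–193.1°] cycloidal, h=28: full span → s += 28 → s = 46.0000
seg 4 [193.1°–360°] cycloidal, h=24: θ=295.2° here. β=102.1, B=166.9. 24·(0.6117 − sin(2π·0.6117)/(2π)) = 17.1487 → s = 63.1487
radial distance = base radius + s = 17 + 63.1487 = 80.1487

80.1487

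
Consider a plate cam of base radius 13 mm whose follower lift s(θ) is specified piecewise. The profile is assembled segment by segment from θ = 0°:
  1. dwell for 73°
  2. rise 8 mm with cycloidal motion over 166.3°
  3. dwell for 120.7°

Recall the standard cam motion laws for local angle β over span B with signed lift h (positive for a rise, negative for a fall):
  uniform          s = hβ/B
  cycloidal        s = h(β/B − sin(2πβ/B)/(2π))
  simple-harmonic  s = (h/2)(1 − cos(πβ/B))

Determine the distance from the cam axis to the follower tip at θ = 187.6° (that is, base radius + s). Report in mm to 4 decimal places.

seg 1 [0°–73°] dwell: s stays 0.0000
seg 2 [73°–239.3°] cycloidal, h=8: θ=187.6° here. β=114.6, B=166.3. 8·(0.6891 − sin(2π·0.6891)/(2π)) = 6.6941 → s = 6.6941
radial distance = base radius + s = 13 + 6.6941 = 19.6941

19.6941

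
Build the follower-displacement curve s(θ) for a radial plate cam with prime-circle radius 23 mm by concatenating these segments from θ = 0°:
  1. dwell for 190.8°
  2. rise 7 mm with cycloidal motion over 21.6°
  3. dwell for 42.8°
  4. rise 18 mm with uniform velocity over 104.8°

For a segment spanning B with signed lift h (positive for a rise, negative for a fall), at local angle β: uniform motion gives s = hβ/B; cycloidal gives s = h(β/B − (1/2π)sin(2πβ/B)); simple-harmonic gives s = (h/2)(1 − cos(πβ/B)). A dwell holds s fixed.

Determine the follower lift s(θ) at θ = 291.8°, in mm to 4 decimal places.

seg 1 [0°–190.8°] dwell: s stays 0.0000
seg 2 [190.8°–212.4°] cycloidal, h=7: full span → s += 7 → s = 7.0000
seg 3 [212.4°–255.2°] dwell: s stays 7.0000
seg 4 [255.2°–360°] uniform, h=18: θ=291.8° here. β=36.6, B=104.8. 18·36.6/104.8 = 6.2863 → s = 13.2863

13.2863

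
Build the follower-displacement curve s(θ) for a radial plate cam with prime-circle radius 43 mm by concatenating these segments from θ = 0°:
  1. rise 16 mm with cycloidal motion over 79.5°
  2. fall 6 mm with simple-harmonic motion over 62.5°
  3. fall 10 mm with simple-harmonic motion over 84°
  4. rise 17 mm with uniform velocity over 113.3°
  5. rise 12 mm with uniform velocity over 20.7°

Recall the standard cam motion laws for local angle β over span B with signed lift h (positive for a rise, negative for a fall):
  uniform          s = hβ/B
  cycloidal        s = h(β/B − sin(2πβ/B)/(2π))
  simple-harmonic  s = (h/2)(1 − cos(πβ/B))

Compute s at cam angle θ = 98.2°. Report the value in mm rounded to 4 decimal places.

seg 1 [0°–79.5°] cycloidal, h=16: full span → s += 16 → s = 16.0000
seg 2 [79.5°–142°] simple-harmonic, h=-6: θ=98.2° here. β=18.7, B=62.5. -6/2·(1 − cos(π·0.2992)) = -1.2305 → s = 14.7695

14.7695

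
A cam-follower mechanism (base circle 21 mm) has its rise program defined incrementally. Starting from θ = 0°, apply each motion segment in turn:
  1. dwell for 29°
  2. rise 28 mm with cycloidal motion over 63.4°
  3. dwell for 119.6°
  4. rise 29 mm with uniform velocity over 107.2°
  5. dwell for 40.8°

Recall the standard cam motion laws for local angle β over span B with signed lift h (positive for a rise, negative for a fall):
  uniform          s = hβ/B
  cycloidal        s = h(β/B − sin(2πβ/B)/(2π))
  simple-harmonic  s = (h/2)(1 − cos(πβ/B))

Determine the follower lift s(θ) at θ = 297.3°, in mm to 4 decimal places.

seg 1 [0°–29°] dwell: s stays 0.0000
seg 2 [29°–92.4°] cycloidal, h=28: full span → s += 28 → s = 28.0000
seg 3 [92.4°–212°] dwell: s stays 28.0000
seg 4 [212°–319.2°] uniform, h=29: θ=297.3° here. β=85.3, B=107.2. 29·85.3/107.2 = 23.0756 → s = 51.0756

51.0756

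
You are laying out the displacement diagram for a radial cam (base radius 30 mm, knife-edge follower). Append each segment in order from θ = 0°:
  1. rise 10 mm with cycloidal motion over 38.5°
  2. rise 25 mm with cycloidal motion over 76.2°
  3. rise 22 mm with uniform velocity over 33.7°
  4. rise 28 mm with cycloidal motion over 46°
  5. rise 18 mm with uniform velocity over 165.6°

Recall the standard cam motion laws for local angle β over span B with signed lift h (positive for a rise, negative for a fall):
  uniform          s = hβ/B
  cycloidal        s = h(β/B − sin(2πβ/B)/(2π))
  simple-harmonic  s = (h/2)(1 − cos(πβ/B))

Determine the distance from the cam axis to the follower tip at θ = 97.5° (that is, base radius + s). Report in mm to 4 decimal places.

seg 1 [0°–38.5°] cycloidal, h=10: full span → s += 10 → s = 10.0000
seg 2 [38.5°–114.7°] cycloidal, h=25: θ=97.5° here. β=59, B=76.2. 25·(0.7743 − sin(2π·0.7743)/(2π)) = 23.2896 → s = 33.2896
radial distance = base radius + s = 30 + 33.2896 = 63.2896

63.2896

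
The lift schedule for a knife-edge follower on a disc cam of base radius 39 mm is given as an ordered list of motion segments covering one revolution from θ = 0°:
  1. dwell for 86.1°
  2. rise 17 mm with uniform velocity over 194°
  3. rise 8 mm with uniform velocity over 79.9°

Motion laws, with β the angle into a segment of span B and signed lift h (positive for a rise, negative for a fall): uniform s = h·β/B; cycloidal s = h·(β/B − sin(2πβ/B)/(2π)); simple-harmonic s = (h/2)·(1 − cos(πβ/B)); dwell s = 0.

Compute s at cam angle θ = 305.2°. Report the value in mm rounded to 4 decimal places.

seg 1 [0°–86.1°] dwell: s stays 0.0000
seg 2 [86.1°–280.1°] uniform, h=17: full span → s += 17 → s = 17.0000
seg 3 [280.1°–360°] uniform, h=8: θ=305.2° here. β=25.1, B=79.9. 8·25.1/79.9 = 2.5131 → s = 19.5131

19.5131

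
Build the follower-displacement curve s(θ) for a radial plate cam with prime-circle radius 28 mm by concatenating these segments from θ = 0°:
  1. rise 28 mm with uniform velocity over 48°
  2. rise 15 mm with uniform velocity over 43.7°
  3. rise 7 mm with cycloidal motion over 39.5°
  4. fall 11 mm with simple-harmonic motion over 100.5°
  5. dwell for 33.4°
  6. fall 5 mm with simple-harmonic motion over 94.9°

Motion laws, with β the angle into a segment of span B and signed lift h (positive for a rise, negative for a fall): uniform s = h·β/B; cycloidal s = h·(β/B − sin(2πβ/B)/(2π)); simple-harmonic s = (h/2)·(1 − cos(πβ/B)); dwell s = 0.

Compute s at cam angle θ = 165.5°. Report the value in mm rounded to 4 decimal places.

seg 1 [0°–48°] uniform, h=28: full span → s += 28 → s = 28.0000
seg 2 [48°–91.7°] uniform, h=15: full span → s += 15 → s = 43.0000
seg 3 [91.7°–131.2°] cycloidal, h=7: full span → s += 7 → s = 50.0000
seg 4 [131.2°–231.7°] simple-harmonic, h=-11: θ=165.5° here. β=34.3, B=100.5. -11/2·(1 − cos(π·0.3413)) = -2.8700 → s = 47.1300

47.1300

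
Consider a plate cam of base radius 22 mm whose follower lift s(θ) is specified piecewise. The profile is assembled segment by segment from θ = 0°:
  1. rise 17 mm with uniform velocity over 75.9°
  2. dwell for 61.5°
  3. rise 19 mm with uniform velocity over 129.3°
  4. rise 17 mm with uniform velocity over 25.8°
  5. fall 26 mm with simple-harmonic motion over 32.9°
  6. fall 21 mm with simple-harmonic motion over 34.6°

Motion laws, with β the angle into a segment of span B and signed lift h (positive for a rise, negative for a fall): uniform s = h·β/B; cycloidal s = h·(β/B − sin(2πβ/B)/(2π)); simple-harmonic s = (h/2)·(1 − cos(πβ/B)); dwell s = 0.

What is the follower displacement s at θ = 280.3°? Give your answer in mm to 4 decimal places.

seg 1 [0°–75.9°] uniform, h=17: full span → s += 17 → s = 17.0000
seg 2 [75.9°–137.4°] dwell: s stays 17.0000
seg 3 [137.4°–266.7°] uniform, h=19: full span → s += 19 → s = 36.0000
seg 4 [266.7°–292.5°] uniform, h=17: θ=280.3° here. β=13.6, B=25.8. 17·13.6/25.8 = 8.9612 → s = 44.9612

44.9612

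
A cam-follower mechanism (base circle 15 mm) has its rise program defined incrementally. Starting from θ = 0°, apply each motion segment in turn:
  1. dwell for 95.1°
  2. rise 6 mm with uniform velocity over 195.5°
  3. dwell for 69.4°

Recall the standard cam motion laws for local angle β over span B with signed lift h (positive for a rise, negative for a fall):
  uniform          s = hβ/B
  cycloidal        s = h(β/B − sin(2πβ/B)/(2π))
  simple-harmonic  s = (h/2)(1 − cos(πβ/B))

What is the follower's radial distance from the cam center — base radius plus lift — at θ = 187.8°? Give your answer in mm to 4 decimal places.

seg 1 [0°–95.1°] dwell: s stays 0.0000
seg 2 [95.1°–290.6°] uniform, h=6: θ=187.8° here. β=92.7, B=195.5. 6·92.7/195.5 = 2.8450 → s = 2.8450
radial distance = base radius + s = 15 + 2.8450 = 17.8450

17.8450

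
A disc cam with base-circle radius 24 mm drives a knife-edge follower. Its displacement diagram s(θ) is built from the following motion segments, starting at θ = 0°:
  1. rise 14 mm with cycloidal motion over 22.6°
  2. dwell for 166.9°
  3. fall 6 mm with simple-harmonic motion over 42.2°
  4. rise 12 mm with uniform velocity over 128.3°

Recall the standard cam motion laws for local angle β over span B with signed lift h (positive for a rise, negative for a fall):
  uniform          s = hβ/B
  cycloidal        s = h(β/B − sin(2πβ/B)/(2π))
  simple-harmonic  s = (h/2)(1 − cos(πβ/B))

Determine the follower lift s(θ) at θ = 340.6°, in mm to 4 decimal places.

seg 1 [0°–22.6°] cycloidal, h=14: full span → s += 14 → s = 14.0000
seg 2 [22.6°–189.5°] dwell: s stays 14.0000
seg 3 [189.5°–231.7°] simple-harmonic, h=-6: full span → s += -6 → s = 8.0000
seg 4 [231.7°–360°] uniform, h=12: θ=340.6° here. β=108.9, B=128.3. 12·108.9/128.3 = 10.1855 → s = 18.1855

18.1855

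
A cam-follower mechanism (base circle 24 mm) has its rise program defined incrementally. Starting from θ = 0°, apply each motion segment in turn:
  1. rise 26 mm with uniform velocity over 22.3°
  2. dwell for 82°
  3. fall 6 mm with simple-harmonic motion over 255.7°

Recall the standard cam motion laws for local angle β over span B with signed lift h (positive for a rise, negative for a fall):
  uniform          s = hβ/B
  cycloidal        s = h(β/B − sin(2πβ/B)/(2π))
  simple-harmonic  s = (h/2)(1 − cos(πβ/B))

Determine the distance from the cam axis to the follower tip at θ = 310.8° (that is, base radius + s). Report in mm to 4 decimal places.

seg 1 [0°–22.3°] uniform, h=26: full span → s += 26 → s = 26.0000
seg 2 [22.3°–104.3°] dwell: s stays 26.0000
seg 3 [104.3°–360°] simple-harmonic, h=-6: θ=310.8° here. β=206.5, B=255.7. -6/2·(1 − cos(π·0.8076)) = -5.4684 → s = 20.5316
radial distance = base radius + s = 24 + 20.5316 = 44.5316

44.5316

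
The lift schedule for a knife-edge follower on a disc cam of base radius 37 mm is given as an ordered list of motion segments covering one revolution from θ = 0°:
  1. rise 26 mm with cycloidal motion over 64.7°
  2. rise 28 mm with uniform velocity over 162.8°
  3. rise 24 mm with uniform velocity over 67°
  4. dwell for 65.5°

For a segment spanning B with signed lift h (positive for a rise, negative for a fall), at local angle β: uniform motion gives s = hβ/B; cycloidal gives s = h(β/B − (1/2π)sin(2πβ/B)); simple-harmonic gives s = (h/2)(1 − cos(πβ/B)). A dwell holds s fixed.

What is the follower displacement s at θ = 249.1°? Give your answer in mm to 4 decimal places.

seg 1 [0°–64.7°] cycloidal, h=26: full span → s += 26 → s = 26.0000
seg 2 [64.7°–227.5°] uniform, h=28: full span → s += 28 → s = 54.0000
seg 3 [227.5°–294.5°] uniform, h=24: θ=249.1° here. β=21.6, B=67. 24·21.6/67 = 7.7373 → s = 61.7373

61.7373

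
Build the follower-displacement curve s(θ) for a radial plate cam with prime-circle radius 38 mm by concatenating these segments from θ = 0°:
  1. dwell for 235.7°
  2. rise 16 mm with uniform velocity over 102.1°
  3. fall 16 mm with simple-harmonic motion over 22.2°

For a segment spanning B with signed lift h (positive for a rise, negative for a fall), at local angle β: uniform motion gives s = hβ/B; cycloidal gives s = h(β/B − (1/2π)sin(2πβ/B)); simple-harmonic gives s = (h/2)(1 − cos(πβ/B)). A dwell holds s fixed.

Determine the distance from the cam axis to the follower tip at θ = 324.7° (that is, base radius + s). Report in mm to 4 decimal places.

seg 1 [0°–235.7°] dwell: s stays 0.0000
seg 2 [235.7°–337.8°] uniform, h=16: θ=324.7° here. β=89, B=102.1. 16·89/102.1 = 13.9471 → s = 13.9471
radial distance = base radius + s = 38 + 13.9471 = 51.9471

51.9471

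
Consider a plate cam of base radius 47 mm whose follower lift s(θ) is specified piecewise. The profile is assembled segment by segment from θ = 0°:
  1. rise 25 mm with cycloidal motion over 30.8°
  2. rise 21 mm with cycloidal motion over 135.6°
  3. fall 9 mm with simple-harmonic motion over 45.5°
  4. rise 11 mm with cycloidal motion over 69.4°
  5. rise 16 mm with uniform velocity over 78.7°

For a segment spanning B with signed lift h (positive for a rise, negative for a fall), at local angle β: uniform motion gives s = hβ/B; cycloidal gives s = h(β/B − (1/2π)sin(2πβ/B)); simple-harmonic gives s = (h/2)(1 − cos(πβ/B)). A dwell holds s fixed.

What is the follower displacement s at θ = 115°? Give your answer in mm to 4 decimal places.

seg 1 [0°–30.8°] cycloidal, h=25: full span → s += 25 → s = 25.0000
seg 2 [30.8°–166.4°] cycloidal, h=21: θ=115° here. β=84.2, B=135.6. 21·(0.6209 − sin(2π·0.6209)/(2π)) = 15.3422 → s = 40.3422

40.3422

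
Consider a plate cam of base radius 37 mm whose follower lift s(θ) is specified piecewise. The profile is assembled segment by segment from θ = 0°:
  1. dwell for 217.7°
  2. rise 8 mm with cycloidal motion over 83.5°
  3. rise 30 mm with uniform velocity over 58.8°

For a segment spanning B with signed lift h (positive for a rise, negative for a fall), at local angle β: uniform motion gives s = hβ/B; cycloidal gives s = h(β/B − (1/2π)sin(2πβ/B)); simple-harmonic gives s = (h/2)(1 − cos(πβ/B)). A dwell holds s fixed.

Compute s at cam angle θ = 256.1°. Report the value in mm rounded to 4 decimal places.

seg 1 [0°–217.7°] dwell: s stays 0.0000
seg 2 [217.7°–301.2°] cycloidal, h=8: θ=256.1° here. β=38.4, B=83.5. 8·(0.4599 − sin(2π·0.4599)/(2π)) = 3.3615 → s = 3.3615

3.3615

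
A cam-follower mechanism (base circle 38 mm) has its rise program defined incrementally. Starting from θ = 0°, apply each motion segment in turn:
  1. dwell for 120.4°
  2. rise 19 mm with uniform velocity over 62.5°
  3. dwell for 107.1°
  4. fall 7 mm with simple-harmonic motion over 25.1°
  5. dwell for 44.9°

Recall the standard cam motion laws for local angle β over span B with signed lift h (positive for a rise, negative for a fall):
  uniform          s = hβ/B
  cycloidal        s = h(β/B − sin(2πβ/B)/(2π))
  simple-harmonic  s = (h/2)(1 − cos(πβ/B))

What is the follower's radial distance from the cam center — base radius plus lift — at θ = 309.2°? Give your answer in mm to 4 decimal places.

seg 1 [0°–120.4°] dwell: s stays 0.0000
seg 2 [120.4°–182.9°] uniform, h=19: full span → s += 19 → s = 19.0000
seg 3 [182.9°–290°] dwell: s stays 19.0000
seg 4 [290°–315.1°] simple-harmonic, h=-7: θ=309.2° here. β=19.2, B=25.1. -7/2·(1 − cos(π·0.7649)) = -6.0883 → s = 12.9117
radial distance = base radius + s = 38 + 12.9117 = 50.9117

50.9117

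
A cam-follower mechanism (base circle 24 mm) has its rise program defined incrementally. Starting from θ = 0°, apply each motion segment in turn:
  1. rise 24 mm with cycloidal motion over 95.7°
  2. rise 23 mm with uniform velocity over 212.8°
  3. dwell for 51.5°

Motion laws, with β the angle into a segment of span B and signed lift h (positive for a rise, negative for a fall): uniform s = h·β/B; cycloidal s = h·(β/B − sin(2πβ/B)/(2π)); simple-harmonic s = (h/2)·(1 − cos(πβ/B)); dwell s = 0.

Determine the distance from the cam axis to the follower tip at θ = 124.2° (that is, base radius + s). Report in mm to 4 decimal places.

seg 1 [0°–95.7°] cycloidal, h=24: full span → s += 24 → s = 24.0000
seg 2 [95.7°–308.5°] uniform, h=23: θ=124.2° here. β=28.5, B=212.8. 23·28.5/212.8 = 3.0804 → s = 27.0804
radial distance = base radius + s = 24 + 27.0804 = 51.0804

51.0804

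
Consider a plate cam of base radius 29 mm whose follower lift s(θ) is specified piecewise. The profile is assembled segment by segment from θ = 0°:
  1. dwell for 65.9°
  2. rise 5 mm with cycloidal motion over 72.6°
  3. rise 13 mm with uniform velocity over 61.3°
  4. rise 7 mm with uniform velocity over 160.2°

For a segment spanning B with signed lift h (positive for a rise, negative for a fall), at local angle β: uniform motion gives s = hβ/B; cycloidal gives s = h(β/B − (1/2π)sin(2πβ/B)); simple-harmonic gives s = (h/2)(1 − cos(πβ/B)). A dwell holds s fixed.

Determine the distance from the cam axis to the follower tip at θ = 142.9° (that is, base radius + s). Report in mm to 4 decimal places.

seg 1 [0°–65.9°] dwell: s stays 0.0000
seg 2 [65.9°–138.5°] cycloidal, h=5: full span → s += 5 → s = 5.0000
seg 3 [138.5°–199.8°] uniform, h=13: θ=142.9° here. β=4.4, B=61.3. 13·4.4/61.3 = 0.9331 → s = 5.9331
radial distance = base radius + s = 29 + 5.9331 = 34.9331

34.9331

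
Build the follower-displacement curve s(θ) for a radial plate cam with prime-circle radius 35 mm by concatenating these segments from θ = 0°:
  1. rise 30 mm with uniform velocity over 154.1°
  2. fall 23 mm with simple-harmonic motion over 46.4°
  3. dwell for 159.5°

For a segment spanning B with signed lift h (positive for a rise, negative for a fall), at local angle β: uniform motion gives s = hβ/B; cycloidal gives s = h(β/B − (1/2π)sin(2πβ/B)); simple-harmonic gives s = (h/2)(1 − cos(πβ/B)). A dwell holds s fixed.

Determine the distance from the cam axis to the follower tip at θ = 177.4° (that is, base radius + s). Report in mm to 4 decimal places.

seg 1 [0°–154.1°] uniform, h=30: full span → s += 30 → s = 30.0000
seg 2 [154.1°–200.5°] simple-harmonic, h=-23: θ=177.4° here. β=23.3, B=46.4. -23/2·(1 − cos(π·0.5022)) = -11.5779 → s = 18.4221
radial distance = base radius + s = 35 + 18.4221 = 53.4221

53.4221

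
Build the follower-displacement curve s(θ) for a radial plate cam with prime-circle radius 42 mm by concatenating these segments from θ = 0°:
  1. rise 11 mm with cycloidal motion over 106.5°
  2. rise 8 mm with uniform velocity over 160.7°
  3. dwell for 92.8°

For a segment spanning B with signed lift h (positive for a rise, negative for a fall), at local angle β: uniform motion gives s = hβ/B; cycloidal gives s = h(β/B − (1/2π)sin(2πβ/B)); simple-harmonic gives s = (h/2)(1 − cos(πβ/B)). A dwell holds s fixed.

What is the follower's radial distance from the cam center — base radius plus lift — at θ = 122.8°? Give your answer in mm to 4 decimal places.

seg 1 [0°–106.5°] cycloidal, h=11: full span → s += 11 → s = 11.0000
seg 2 [106.5°–267.2°] uniform, h=8: θ=122.8° here. β=16.3, B=160.7. 8·16.3/160.7 = 0.8114 → s = 11.8114
radial distance = base radius + s = 42 + 11.8114 = 53.8114

53.8114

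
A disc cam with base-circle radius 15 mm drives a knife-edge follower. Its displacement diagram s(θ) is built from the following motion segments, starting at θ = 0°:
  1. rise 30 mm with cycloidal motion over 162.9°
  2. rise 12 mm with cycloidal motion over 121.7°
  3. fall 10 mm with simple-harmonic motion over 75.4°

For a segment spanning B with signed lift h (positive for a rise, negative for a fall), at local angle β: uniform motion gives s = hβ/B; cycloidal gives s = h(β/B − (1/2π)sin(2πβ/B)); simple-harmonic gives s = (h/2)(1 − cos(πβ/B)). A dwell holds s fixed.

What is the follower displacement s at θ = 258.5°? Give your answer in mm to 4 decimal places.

seg 1 [0°–162.9°] cycloidal, h=30: full span → s += 30 → s = 30.0000
seg 2 [162.9°–284.6°] cycloidal, h=12: θ=258.5° here. β=95.6, B=121.7. 12·(0.7855 − sin(2π·0.7855)/(2π)) = 11.2889 → s = 41.2889

41.2889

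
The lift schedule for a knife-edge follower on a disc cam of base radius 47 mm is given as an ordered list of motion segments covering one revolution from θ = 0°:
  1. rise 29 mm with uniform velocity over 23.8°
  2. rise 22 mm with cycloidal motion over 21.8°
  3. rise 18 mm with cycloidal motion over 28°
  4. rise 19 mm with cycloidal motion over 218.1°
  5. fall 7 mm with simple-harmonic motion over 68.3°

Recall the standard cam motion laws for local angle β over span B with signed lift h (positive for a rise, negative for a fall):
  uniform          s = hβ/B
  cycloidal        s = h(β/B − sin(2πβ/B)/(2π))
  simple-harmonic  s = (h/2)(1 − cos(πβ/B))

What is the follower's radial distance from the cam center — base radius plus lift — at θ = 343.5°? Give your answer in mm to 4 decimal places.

seg 1 [0°–23.8°] uniform, h=29: full span → s += 29 → s = 29.0000
seg 2 [23.8°–45.6°] cycloidal, h=22: full span → s += 22 → s = 51.0000
seg 3 [45.6°–73.6°] cycloidal, h=18: full span → s += 18 → s = 69.0000
seg 4 [73.6°–291.7°] cycloidal, h=19: full span → s += 19 → s = 88.0000
seg 5 [291.7°–360°] simple-harmonic, h=-7: θ=343.5° here. β=51.8, B=68.3. -7/2·(1 − cos(π·0.7584)) = -6.0395 → s = 81.9605
radial distance = base radius + s = 47 + 81.9605 = 128.9605

128.9605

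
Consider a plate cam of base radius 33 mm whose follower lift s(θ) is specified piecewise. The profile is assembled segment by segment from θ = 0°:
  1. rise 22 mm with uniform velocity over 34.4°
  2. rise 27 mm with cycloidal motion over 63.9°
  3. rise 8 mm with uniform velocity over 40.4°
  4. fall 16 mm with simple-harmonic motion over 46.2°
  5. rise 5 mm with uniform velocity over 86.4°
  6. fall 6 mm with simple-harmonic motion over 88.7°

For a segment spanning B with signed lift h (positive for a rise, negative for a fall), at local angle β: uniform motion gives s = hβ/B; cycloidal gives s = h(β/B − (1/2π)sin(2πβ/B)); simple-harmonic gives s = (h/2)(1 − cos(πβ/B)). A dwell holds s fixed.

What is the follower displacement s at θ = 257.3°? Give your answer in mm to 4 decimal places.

seg 1 [0°–34.4°] uniform, h=22: full span → s += 22 → s = 22.0000
seg 2 [34.4°–98.3°] cycloidal, h=27: full span → s += 27 → s = 49.0000
seg 3 [98.3°–138.7°] uniform, h=8: full span → s += 8 → s = 57.0000
seg 4 [138.7°–184.9°] simple-harmonic, h=-16: full span → s += -16 → s = 41.0000
seg 5 [184.9°–271.3°] uniform, h=5: θ=257.3° here. β=72.4, B=86.4. 5·72.4/86.4 = 4.1898 → s = 45.1898

45.1898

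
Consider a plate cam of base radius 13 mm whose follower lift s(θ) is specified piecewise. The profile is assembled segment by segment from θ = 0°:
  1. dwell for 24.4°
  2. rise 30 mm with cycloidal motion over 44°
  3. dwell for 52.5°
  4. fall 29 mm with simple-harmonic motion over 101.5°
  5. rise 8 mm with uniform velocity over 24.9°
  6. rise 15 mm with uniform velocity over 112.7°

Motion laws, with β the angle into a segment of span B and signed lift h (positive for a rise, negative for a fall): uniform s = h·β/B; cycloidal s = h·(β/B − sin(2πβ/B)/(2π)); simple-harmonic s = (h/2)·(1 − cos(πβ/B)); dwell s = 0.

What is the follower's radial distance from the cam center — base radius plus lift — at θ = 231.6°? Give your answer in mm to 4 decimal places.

seg 1 [0°–24.4°] dwell: s stays 0.0000
seg 2 [24.4°–68.4°] cycloidal, h=30: full span → s += 30 → s = 30.0000
seg 3 [68.4°–120.9°] dwell: s stays 30.0000
seg 4 [120.9°–222.4°] simple-harmonic, h=-29: full span → s += -29 → s = 1.0000
seg 5 [222.4°–247.3°] uniform, h=8: θ=231.6° here. β=9.2, B=24.9. 8·9.2/24.9 = 2.9558 → s = 3.9558
radial distance = base radius + s = 13 + 3.9558 = 16.9558

16.9558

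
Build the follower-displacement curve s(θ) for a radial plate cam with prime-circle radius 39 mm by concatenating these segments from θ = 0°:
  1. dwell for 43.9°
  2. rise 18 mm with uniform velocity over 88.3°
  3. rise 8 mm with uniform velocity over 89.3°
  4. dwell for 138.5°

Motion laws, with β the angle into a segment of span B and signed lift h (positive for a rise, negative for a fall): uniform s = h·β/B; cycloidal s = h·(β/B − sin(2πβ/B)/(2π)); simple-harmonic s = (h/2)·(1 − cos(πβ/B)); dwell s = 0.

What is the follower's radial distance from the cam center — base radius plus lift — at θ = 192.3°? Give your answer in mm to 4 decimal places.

seg 1 [0°–43.9°] dwell: s stays 0.0000
seg 2 [43.9°–132.2°] uniform, h=18: full span → s += 18 → s = 18.0000
seg 3 [132.2°–221.5°] uniform, h=8: θ=192.3° here. β=60.1, B=89.3. 8·60.1/89.3 = 5.3841 → s = 23.3841
radial distance = base radius + s = 39 + 23.3841 = 62.3841

62.3841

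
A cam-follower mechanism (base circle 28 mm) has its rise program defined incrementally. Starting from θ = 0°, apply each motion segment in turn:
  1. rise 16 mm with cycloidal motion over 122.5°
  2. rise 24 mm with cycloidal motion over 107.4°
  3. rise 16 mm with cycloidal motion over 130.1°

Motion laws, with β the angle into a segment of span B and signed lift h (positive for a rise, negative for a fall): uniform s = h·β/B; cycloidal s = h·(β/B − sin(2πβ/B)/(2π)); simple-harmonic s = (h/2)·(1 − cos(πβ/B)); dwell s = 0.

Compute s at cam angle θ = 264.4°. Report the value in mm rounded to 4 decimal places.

seg 1 [0°–122.5°] cycloidal, h=16: full span → s += 16 → s = 16.0000
seg 2 [122.5°–229.9°] cycloidal, h=24: full span → s += 24 → s = 40.0000
seg 3 [229.9°–360°] cycloidal, h=16: θ=264.4° here. β=34.5, B=130.1. 16·(0.2652 − sin(2π·0.2652)/(2π)) = 1.7080 → s = 41.7080

41.7080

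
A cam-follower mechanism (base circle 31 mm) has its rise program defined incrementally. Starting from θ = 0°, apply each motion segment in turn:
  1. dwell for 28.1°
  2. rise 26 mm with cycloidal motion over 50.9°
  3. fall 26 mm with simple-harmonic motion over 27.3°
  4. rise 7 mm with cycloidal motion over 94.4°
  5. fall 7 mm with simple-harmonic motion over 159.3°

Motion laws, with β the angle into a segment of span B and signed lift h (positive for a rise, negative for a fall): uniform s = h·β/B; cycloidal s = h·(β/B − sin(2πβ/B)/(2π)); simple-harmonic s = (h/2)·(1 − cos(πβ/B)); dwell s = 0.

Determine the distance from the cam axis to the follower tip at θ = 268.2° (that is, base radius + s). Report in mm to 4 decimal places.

seg 1 [0°–28.1°] dwell: s stays 0.0000
seg 2 [28.1°–79°] cycloidal, h=26: full span → s += 26 → s = 26.0000
seg 3 [79°–106.3°] simple-harmonic, h=-26: full span → s += -26 → s = 0.0000
seg 4 [106.3°–200.7°] cycloidal, h=7: full span → s += 7 → s = 7.0000
seg 5 [200.7°–360°] simple-harmonic, h=-7: θ=268.2° here. β=67.5, B=159.3. -7/2·(1 − cos(π·0.4237)) = -2.6694 → s = 4.3306
radial distance = base radius + s = 31 + 4.3306 = 35.3306

35.3306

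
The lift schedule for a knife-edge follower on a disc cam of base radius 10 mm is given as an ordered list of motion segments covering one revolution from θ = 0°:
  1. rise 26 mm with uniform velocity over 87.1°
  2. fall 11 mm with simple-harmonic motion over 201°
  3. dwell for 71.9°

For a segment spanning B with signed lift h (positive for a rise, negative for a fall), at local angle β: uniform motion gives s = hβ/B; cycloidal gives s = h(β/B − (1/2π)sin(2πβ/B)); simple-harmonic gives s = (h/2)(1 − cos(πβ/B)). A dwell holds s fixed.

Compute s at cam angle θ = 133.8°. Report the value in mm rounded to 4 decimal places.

seg 1 [0°–87.1°] uniform, h=26: full span → s += 26 → s = 26.0000
seg 2 [87.1°–288.1°] simple-harmonic, h=-11: θ=133.8° here. β=46.7, B=201. -11/2·(1 − cos(π·0.2323)) = -1.4012 → s = 24.5988

24.5988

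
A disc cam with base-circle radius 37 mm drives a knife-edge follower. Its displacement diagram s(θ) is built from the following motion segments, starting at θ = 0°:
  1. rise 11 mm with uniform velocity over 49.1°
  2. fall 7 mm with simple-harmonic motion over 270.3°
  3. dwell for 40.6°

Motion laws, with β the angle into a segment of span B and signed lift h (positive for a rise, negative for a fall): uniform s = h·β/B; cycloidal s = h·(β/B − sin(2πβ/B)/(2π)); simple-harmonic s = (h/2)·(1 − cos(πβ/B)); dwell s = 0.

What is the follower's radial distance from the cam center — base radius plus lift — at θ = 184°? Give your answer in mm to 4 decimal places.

seg 1 [0°–49.1°] uniform, h=11: full span → s += 11 → s = 11.0000
seg 2 [49.1°–319.4°] simple-harmonic, h=-7: θ=184° here. β=134.9, B=270.3. -7/2·(1 − cos(π·0.4991)) = -3.4898 → s = 7.5102
radial distance = base radius + s = 37 + 7.5102 = 44.5102

44.5102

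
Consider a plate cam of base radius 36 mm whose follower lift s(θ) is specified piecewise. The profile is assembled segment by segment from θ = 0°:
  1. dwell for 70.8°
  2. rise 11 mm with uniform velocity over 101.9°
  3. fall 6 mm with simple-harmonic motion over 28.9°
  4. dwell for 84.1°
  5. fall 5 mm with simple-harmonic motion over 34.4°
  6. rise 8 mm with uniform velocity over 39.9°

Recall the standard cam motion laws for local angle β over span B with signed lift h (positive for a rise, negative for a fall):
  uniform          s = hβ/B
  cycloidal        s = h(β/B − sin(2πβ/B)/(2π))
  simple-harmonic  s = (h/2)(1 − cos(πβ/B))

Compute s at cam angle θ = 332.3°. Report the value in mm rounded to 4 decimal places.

seg 1 [0°–70.8°] dwell: s stays 0.0000
seg 2 [70.8°–172.7°] uniform, h=11: full span → s += 11 → s = 11.0000
seg 3 [172.7°–201.6°] simple-harmonic, h=-6: full span → s += -6 → s = 5.0000
seg 4 [201.6°–285.7°] dwell: s stays 5.0000
seg 5 [285.7°–320.1°] simple-harmonic, h=-5: full span → s += -5 → s = 0.0000
seg 6 [320.1°–360°] uniform, h=8: θ=332.3° here. β=12.2, B=39.9. 8·12.2/39.9 = 2.4461 → s = 2.4461

2.4461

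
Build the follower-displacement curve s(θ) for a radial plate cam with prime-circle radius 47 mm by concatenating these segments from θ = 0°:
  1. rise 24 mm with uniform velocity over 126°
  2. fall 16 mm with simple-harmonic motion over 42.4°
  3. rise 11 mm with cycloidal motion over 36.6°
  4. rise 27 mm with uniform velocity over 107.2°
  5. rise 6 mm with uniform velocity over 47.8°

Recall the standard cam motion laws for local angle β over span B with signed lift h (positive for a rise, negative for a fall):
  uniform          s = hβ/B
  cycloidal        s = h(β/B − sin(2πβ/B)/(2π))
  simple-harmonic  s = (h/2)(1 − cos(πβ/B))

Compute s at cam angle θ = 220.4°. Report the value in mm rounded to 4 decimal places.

seg 1 [0°–126°] uniform, h=24: full span → s += 24 → s = 24.0000
seg 2 [126°–168.4°] simple-harmonic, h=-16: full span → s += -16 → s = 8.0000
seg 3 [168.4°–205°] cycloidal, h=11: full span → s += 11 → s = 19.0000
seg 4 [205°–312.2°] uniform, h=27: θ=220.4° here. β=15.4, B=107.2. 27·15.4/107.2 = 3.8787 → s = 22.8787

22.8787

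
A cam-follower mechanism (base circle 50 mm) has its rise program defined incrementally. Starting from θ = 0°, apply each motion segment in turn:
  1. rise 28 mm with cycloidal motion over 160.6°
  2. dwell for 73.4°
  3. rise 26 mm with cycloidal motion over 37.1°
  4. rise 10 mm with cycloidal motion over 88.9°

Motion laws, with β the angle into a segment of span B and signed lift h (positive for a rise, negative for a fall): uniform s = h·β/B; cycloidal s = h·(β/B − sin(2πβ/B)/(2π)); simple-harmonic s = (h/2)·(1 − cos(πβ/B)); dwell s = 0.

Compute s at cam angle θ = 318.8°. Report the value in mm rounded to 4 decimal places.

seg 1 [0°–160.6°] cycloidal, h=28: full span → s += 28 → s = 28.0000
seg 2 [160.6°–234°] dwell: s stays 28.0000
seg 3 [234°–271.1°] cycloidal, h=26: full span → s += 26 → s = 54.0000
seg 4 [271.1°–360°] cycloidal, h=10: θ=318.8° here. β=47.7, B=88.9. 10·(0.5366 − sin(2π·0.5366)/(2π)) = 5.7280 → s = 59.7280

59.7280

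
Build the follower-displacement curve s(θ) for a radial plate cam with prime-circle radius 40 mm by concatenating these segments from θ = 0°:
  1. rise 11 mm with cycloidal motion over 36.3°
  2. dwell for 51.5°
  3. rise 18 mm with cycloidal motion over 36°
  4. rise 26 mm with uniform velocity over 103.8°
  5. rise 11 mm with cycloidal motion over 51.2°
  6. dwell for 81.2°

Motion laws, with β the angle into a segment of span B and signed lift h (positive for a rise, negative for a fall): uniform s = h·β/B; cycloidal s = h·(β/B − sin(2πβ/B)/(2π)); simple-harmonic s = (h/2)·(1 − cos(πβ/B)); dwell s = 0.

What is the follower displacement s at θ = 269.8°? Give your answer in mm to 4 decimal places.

seg 1 [0°–36.3°] cycloidal, h=11: full span → s += 11 → s = 11.0000
seg 2 [36.3°–87.8°] dwell: s stays 11.0000
seg 3 [87.8°–123.8°] cycloidal, h=18: full span → s += 18 → s = 29.0000
seg 4 [123.8°–227.6°] uniform, h=26: full span → s += 26 → s = 55.0000
seg 5 [227.6°–278.8°] cycloidal, h=11: θ=269.8° here. β=42.2, B=51.2. 11·(0.8242 − sin(2π·0.8242)/(2π)) = 10.6302 → s = 65.6302

65.6302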